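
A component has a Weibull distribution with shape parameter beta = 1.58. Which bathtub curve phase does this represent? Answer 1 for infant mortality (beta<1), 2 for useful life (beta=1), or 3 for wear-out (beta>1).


beta = 1.58
Compare beta to 1:
beta < 1 => infant mortality (phase 1)
beta = 1 => useful life (phase 2)
beta > 1 => wear-out (phase 3)
Since beta = 1.58, this is wear-out (increasing failure rate)
Phase = 3

3


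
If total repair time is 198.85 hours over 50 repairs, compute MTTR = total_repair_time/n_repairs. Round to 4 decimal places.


total_repair_time = 198.85
n_repairs = 50
MTTR = 198.85 / 50
MTTR = 3.977

3.977


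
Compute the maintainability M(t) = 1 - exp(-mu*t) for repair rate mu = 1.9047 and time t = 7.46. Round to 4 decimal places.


mu = 1.9047, t = 7.46
mu * t = 1.9047 * 7.46 = 14.2091
exp(-14.2091) = 0.0
M(t) = 1 - 0.0
M(t) = 1.0

1.0


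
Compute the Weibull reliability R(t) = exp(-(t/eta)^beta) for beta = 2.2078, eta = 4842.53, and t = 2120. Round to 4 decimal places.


beta = 2.2078, eta = 4842.53, t = 2120
t/eta = 2120 / 4842.53 = 0.4378
(t/eta)^beta = 0.4378^2.2078 = 0.1614
R(t) = exp(-0.1614)
R(t) = 0.8509

0.8509


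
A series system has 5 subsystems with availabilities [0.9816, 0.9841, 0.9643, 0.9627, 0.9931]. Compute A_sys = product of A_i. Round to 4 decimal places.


Subsystems: [0.9816, 0.9841, 0.9643, 0.9627, 0.9931]
After subsystem 1 (A=0.9816): product = 0.9816
After subsystem 2 (A=0.9841): product = 0.966
After subsystem 3 (A=0.9643): product = 0.9315
After subsystem 4 (A=0.9627): product = 0.8968
After subsystem 5 (A=0.9931): product = 0.8906
A_sys = 0.8906

0.8906


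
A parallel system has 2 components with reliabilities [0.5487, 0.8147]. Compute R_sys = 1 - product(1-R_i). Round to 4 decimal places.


Components: [0.5487, 0.8147]
(1 - 0.5487) = 0.4513, running product = 0.4513
(1 - 0.8147) = 0.1853, running product = 0.0836
Product of (1-R_i) = 0.0836
R_sys = 1 - 0.0836 = 0.9164

0.9164


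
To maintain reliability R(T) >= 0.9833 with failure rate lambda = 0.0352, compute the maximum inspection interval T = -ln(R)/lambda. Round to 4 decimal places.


R_target = 0.9833
lambda = 0.0352
-ln(0.9833) = 0.0168
T = 0.0168 / 0.0352
T = 0.4784

0.4784


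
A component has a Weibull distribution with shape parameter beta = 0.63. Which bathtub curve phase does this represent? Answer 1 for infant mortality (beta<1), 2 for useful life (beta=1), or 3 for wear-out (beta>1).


beta = 0.63
Compare beta to 1:
beta < 1 => infant mortality (phase 1)
beta = 1 => useful life (phase 2)
beta > 1 => wear-out (phase 3)
Since beta = 0.63, this is infant mortality (decreasing failure rate)
Phase = 1

1


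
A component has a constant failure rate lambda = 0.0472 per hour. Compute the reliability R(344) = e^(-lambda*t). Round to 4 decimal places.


lambda = 0.0472
t = 344
lambda * t = 16.2368
R(t) = e^(-16.2368)
R(t) = 0.0

0.0


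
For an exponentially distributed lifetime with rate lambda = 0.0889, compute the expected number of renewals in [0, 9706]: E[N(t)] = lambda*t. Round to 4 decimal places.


lambda = 0.0889
t = 9706
E[N(t)] = lambda * t
E[N(t)] = 0.0889 * 9706
E[N(t)] = 862.8634

862.8634


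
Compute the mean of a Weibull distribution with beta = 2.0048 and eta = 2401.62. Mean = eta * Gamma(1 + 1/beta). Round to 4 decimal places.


beta = 2.0048, eta = 2401.62
1/beta = 0.4988
1 + 1/beta = 1.4988
Gamma(1.4988) = 0.8862
Mean = 2401.62 * 0.8862
Mean = 2128.2888

2128.2888


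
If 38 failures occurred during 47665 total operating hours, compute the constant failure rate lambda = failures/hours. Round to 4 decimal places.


failures = 38
total_hours = 47665
lambda = 38 / 47665
lambda = 0.0008

0.0008


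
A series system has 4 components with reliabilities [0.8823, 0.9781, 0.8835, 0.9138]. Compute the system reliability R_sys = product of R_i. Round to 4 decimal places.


Components: [0.8823, 0.9781, 0.8835, 0.9138]
After component 1 (R=0.8823): product = 0.8823
After component 2 (R=0.9781): product = 0.863
After component 3 (R=0.8835): product = 0.7624
After component 4 (R=0.9138): product = 0.6967
R_sys = 0.6967

0.6967


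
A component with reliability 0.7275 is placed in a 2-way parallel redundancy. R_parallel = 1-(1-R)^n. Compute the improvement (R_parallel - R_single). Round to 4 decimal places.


R_single = 0.7275, n = 2
1 - R_single = 0.2725
(1 - R_single)^n = 0.2725^2 = 0.0743
R_parallel = 1 - 0.0743 = 0.9257
Improvement = 0.9257 - 0.7275
Improvement = 0.1982

0.1982


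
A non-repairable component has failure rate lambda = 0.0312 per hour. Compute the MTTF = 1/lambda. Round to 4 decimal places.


lambda = 0.0312
MTTF = 1 / 0.0312
MTTF = 32.0513

32.0513


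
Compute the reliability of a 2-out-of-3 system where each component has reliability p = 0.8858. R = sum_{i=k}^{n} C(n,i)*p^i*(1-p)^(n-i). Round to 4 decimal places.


k = 2, n = 3, p = 0.8858
i=2: C(3,2)=3 * 0.8858^2 * 0.1142^1 = 0.2688
i=3: C(3,3)=1 * 0.8858^3 * 0.1142^0 = 0.695
R = sum of terms = 0.9639

0.9639


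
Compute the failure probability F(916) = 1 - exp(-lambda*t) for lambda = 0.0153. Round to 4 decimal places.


lambda = 0.0153, t = 916
lambda * t = 14.0148
exp(-14.0148) = 0.0
F(t) = 1 - 0.0
F(t) = 1.0

1.0


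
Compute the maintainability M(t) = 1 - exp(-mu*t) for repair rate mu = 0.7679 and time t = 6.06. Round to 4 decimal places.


mu = 0.7679, t = 6.06
mu * t = 0.7679 * 6.06 = 4.6535
exp(-4.6535) = 0.0095
M(t) = 1 - 0.0095
M(t) = 0.9905

0.9905


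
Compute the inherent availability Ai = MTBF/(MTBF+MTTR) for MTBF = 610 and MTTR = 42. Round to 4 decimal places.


MTBF = 610
MTTR = 42
MTBF + MTTR = 652
Ai = 610 / 652
Ai = 0.9356

0.9356


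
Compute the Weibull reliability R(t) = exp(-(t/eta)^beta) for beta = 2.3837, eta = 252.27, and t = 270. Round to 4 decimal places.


beta = 2.3837, eta = 252.27, t = 270
t/eta = 270 / 252.27 = 1.0703
(t/eta)^beta = 1.0703^2.3837 = 1.1757
R(t) = exp(-1.1757)
R(t) = 0.3086

0.3086


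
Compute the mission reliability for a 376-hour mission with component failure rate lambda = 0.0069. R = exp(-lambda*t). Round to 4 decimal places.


lambda = 0.0069
mission_time = 376
lambda * t = 0.0069 * 376 = 2.5944
R = exp(-2.5944)
R = 0.0747

0.0747


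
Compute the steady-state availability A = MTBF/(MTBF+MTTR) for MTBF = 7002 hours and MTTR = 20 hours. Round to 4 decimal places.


MTBF = 7002
MTTR = 20
MTBF + MTTR = 7022
A = 7002 / 7022
A = 0.9972

0.9972


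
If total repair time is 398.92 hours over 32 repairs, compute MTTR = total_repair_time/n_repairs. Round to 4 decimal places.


total_repair_time = 398.92
n_repairs = 32
MTTR = 398.92 / 32
MTTR = 12.4663

12.4663


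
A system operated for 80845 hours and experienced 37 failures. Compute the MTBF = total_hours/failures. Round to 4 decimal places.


total_hours = 80845
failures = 37
MTBF = 80845 / 37
MTBF = 2185.0

2185.0


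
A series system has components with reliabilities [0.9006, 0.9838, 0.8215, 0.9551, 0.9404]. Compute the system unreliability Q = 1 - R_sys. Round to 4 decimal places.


Components: [0.9006, 0.9838, 0.8215, 0.9551, 0.9404]
After component 1: product = 0.9006
After component 2: product = 0.886
After component 3: product = 0.7279
After component 4: product = 0.6952
After component 5: product = 0.6537
R_sys = 0.6537
Q = 1 - 0.6537 = 0.3463

0.3463


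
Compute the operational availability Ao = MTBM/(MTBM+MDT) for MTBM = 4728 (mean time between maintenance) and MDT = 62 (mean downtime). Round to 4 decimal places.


MTBM = 4728
MDT = 62
MTBM + MDT = 4790
Ao = 4728 / 4790
Ao = 0.9871

0.9871


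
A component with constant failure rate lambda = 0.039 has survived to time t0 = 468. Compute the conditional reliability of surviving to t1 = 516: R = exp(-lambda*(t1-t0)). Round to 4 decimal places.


lambda = 0.039
t0 = 468, t1 = 516
t1 - t0 = 48
lambda * (t1-t0) = 0.039 * 48 = 1.872
R = exp(-1.872)
R = 0.1538

0.1538


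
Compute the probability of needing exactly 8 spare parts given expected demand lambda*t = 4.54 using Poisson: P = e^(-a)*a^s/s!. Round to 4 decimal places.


a = 4.54, s = 8
e^(-a) = e^(-4.54) = 0.0107
a^s = 4.54^8 = 180487.3726
s! = 40320
P = 0.0107 * 180487.3726 / 40320
P = 0.0478

0.0478


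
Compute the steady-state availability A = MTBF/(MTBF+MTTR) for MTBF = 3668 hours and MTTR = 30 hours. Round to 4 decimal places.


MTBF = 3668
MTTR = 30
MTBF + MTTR = 3698
A = 3668 / 3698
A = 0.9919

0.9919


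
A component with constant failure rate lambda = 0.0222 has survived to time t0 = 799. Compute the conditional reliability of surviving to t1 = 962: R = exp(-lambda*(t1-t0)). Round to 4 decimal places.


lambda = 0.0222
t0 = 799, t1 = 962
t1 - t0 = 163
lambda * (t1-t0) = 0.0222 * 163 = 3.6186
R = exp(-3.6186)
R = 0.0268

0.0268


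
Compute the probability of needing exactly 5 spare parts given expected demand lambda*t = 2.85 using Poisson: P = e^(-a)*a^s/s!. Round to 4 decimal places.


a = 2.85, s = 5
e^(-a) = e^(-2.85) = 0.0578
a^s = 2.85^5 = 188.0288
s! = 120
P = 0.0578 * 188.0288 / 120
P = 0.0906

0.0906


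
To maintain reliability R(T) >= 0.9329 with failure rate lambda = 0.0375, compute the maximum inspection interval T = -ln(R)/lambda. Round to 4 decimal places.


R_target = 0.9329
lambda = 0.0375
-ln(0.9329) = 0.0695
T = 0.0695 / 0.0375
T = 1.8522

1.8522


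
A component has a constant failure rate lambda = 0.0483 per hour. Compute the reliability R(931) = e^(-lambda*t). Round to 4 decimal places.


lambda = 0.0483
t = 931
lambda * t = 44.9673
R(t) = e^(-44.9673)
R(t) = 0.0

0.0


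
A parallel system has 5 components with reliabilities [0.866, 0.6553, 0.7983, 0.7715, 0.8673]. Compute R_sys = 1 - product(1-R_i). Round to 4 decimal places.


Components: [0.866, 0.6553, 0.7983, 0.7715, 0.8673]
(1 - 0.866) = 0.134, running product = 0.134
(1 - 0.6553) = 0.3447, running product = 0.0462
(1 - 0.7983) = 0.2017, running product = 0.0093
(1 - 0.7715) = 0.2285, running product = 0.0021
(1 - 0.8673) = 0.1327, running product = 0.0003
Product of (1-R_i) = 0.0003
R_sys = 1 - 0.0003 = 0.9997

0.9997


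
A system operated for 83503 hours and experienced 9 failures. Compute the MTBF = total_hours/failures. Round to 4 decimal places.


total_hours = 83503
failures = 9
MTBF = 83503 / 9
MTBF = 9278.1111

9278.1111


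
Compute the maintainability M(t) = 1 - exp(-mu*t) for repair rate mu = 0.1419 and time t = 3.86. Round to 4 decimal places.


mu = 0.1419, t = 3.86
mu * t = 0.1419 * 3.86 = 0.5477
exp(-0.5477) = 0.5783
M(t) = 1 - 0.5783
M(t) = 0.4217

0.4217


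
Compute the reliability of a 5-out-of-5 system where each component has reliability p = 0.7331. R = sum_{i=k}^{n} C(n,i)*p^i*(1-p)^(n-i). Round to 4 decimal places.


k = 5, n = 5, p = 0.7331
i=5: C(5,5)=1 * 0.7331^5 * 0.2669^0 = 0.2117
R = sum of terms = 0.2117

0.2117


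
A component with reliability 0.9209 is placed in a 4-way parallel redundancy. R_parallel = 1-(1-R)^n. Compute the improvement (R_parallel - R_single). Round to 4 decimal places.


R_single = 0.9209, n = 4
1 - R_single = 0.0791
(1 - R_single)^n = 0.0791^4 = 0.0
R_parallel = 1 - 0.0 = 1.0
Improvement = 1.0 - 0.9209
Improvement = 0.0791

0.0791


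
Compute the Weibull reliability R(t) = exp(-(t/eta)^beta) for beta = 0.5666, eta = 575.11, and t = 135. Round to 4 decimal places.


beta = 0.5666, eta = 575.11, t = 135
t/eta = 135 / 575.11 = 0.2347
(t/eta)^beta = 0.2347^0.5666 = 0.4399
R(t) = exp(-0.4399)
R(t) = 0.6441

0.6441


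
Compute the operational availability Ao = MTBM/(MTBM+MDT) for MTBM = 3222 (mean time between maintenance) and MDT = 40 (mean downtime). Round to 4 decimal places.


MTBM = 3222
MDT = 40
MTBM + MDT = 3262
Ao = 3222 / 3262
Ao = 0.9877

0.9877


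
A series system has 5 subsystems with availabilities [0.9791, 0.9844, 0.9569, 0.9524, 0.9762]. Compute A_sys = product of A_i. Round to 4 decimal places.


Subsystems: [0.9791, 0.9844, 0.9569, 0.9524, 0.9762]
After subsystem 1 (A=0.9791): product = 0.9791
After subsystem 2 (A=0.9844): product = 0.9638
After subsystem 3 (A=0.9569): product = 0.9223
After subsystem 4 (A=0.9524): product = 0.8784
After subsystem 5 (A=0.9762): product = 0.8575
A_sys = 0.8575

0.8575


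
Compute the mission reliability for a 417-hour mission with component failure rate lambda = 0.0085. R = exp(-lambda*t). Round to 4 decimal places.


lambda = 0.0085
mission_time = 417
lambda * t = 0.0085 * 417 = 3.5445
R = exp(-3.5445)
R = 0.0289

0.0289


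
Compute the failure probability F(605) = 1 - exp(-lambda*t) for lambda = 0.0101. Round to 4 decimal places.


lambda = 0.0101, t = 605
lambda * t = 6.1105
exp(-6.1105) = 0.0022
F(t) = 1 - 0.0022
F(t) = 0.9978

0.9978


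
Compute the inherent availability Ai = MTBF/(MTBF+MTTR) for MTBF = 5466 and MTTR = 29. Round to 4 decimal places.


MTBF = 5466
MTTR = 29
MTBF + MTTR = 5495
Ai = 5466 / 5495
Ai = 0.9947

0.9947


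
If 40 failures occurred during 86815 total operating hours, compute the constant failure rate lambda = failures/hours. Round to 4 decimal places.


failures = 40
total_hours = 86815
lambda = 40 / 86815
lambda = 0.0005

0.0005


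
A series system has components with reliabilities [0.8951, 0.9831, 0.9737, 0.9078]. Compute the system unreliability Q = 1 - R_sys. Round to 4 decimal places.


Components: [0.8951, 0.9831, 0.9737, 0.9078]
After component 1: product = 0.8951
After component 2: product = 0.88
After component 3: product = 0.8568
After component 4: product = 0.7778
R_sys = 0.7778
Q = 1 - 0.7778 = 0.2222

0.2222


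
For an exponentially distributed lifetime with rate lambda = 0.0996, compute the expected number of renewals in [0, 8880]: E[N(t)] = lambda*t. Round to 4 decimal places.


lambda = 0.0996
t = 8880
E[N(t)] = lambda * t
E[N(t)] = 0.0996 * 8880
E[N(t)] = 884.448

884.448


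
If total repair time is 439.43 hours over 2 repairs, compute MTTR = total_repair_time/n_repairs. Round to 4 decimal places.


total_repair_time = 439.43
n_repairs = 2
MTTR = 439.43 / 2
MTTR = 219.715

219.715


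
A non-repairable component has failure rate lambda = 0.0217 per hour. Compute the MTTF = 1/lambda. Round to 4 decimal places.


lambda = 0.0217
MTTF = 1 / 0.0217
MTTF = 46.0829

46.0829


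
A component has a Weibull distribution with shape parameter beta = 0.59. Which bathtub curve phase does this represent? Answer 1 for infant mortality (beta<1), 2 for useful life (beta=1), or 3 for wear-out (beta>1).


beta = 0.59
Compare beta to 1:
beta < 1 => infant mortality (phase 1)
beta = 1 => useful life (phase 2)
beta > 1 => wear-out (phase 3)
Since beta = 0.59, this is infant mortality (decreasing failure rate)
Phase = 1

1


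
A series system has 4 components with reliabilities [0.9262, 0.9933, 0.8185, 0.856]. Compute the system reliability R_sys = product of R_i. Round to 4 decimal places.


Components: [0.9262, 0.9933, 0.8185, 0.856]
After component 1 (R=0.9262): product = 0.9262
After component 2 (R=0.9933): product = 0.92
After component 3 (R=0.8185): product = 0.753
After component 4 (R=0.856): product = 0.6446
R_sys = 0.6446

0.6446


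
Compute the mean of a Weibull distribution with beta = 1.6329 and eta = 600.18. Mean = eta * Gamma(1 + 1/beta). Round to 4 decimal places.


beta = 1.6329, eta = 600.18
1/beta = 0.6124
1 + 1/beta = 1.6124
Gamma(1.6124) = 0.895
Mean = 600.18 * 0.895
Mean = 537.1448

537.1448


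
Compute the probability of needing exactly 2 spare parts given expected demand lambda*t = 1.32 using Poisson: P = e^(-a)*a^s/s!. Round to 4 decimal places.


a = 1.32, s = 2
e^(-a) = e^(-1.32) = 0.2671
a^s = 1.32^2 = 1.7424
s! = 2
P = 0.2671 * 1.7424 / 2
P = 0.2327

0.2327


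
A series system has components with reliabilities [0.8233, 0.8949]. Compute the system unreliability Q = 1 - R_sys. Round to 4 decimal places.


Components: [0.8233, 0.8949]
After component 1: product = 0.8233
After component 2: product = 0.7368
R_sys = 0.7368
Q = 1 - 0.7368 = 0.2632

0.2632


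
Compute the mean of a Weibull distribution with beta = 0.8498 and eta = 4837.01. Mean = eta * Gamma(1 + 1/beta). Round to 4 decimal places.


beta = 0.8498, eta = 4837.01
1/beta = 1.1767
1 + 1/beta = 2.1767
Gamma(2.1767) = 1.0881
Mean = 4837.01 * 1.0881
Mean = 5263.2231

5263.2231


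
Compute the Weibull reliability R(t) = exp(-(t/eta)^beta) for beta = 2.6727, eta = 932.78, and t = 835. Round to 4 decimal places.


beta = 2.6727, eta = 932.78, t = 835
t/eta = 835 / 932.78 = 0.8952
(t/eta)^beta = 0.8952^2.6727 = 0.7438
R(t) = exp(-0.7438)
R(t) = 0.4753

0.4753


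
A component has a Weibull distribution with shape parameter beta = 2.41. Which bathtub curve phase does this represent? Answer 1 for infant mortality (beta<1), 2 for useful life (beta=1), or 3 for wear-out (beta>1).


beta = 2.41
Compare beta to 1:
beta < 1 => infant mortality (phase 1)
beta = 1 => useful life (phase 2)
beta > 1 => wear-out (phase 3)
Since beta = 2.41, this is wear-out (increasing failure rate)
Phase = 3

3


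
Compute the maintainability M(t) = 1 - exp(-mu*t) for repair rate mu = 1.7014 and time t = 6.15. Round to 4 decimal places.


mu = 1.7014, t = 6.15
mu * t = 1.7014 * 6.15 = 10.4636
exp(-10.4636) = 0.0
M(t) = 1 - 0.0
M(t) = 1.0

1.0


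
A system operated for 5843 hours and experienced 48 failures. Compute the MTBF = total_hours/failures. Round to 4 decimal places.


total_hours = 5843
failures = 48
MTBF = 5843 / 48
MTBF = 121.7292

121.7292


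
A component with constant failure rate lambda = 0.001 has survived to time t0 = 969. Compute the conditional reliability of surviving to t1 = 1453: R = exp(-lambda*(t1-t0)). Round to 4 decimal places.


lambda = 0.001
t0 = 969, t1 = 1453
t1 - t0 = 484
lambda * (t1-t0) = 0.001 * 484 = 0.484
R = exp(-0.484)
R = 0.6163

0.6163


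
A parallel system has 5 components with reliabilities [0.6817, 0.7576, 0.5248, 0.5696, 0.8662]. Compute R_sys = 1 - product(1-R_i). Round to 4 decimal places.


Components: [0.6817, 0.7576, 0.5248, 0.5696, 0.8662]
(1 - 0.6817) = 0.3183, running product = 0.3183
(1 - 0.7576) = 0.2424, running product = 0.0772
(1 - 0.5248) = 0.4752, running product = 0.0367
(1 - 0.5696) = 0.4304, running product = 0.0158
(1 - 0.8662) = 0.1338, running product = 0.0021
Product of (1-R_i) = 0.0021
R_sys = 1 - 0.0021 = 0.9979

0.9979


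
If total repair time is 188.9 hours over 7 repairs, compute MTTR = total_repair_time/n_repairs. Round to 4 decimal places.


total_repair_time = 188.9
n_repairs = 7
MTTR = 188.9 / 7
MTTR = 26.9857

26.9857


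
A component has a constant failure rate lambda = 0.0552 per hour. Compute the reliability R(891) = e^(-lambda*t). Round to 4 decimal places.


lambda = 0.0552
t = 891
lambda * t = 49.1832
R(t) = e^(-49.1832)
R(t) = 0.0

0.0


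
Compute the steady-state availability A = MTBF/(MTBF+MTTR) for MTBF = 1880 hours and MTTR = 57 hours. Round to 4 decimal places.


MTBF = 1880
MTTR = 57
MTBF + MTTR = 1937
A = 1880 / 1937
A = 0.9706

0.9706


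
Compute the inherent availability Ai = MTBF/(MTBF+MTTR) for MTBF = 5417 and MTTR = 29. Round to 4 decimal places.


MTBF = 5417
MTTR = 29
MTBF + MTTR = 5446
Ai = 5417 / 5446
Ai = 0.9947

0.9947


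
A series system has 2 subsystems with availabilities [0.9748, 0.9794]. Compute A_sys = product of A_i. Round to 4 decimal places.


Subsystems: [0.9748, 0.9794]
After subsystem 1 (A=0.9748): product = 0.9748
After subsystem 2 (A=0.9794): product = 0.9547
A_sys = 0.9547

0.9547


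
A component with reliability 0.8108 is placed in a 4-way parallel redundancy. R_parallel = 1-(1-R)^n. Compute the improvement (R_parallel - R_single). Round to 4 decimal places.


R_single = 0.8108, n = 4
1 - R_single = 0.1892
(1 - R_single)^n = 0.1892^4 = 0.0013
R_parallel = 1 - 0.0013 = 0.9987
Improvement = 0.9987 - 0.8108
Improvement = 0.1879

0.1879


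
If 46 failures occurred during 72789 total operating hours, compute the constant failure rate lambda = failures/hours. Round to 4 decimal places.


failures = 46
total_hours = 72789
lambda = 46 / 72789
lambda = 0.0006

0.0006


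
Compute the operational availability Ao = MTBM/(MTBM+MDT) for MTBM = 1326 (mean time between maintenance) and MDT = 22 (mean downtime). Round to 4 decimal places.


MTBM = 1326
MDT = 22
MTBM + MDT = 1348
Ao = 1326 / 1348
Ao = 0.9837

0.9837


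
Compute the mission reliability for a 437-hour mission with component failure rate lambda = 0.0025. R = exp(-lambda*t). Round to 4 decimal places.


lambda = 0.0025
mission_time = 437
lambda * t = 0.0025 * 437 = 1.0925
R = exp(-1.0925)
R = 0.3354

0.3354


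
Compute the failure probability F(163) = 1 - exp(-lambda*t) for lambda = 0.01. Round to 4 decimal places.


lambda = 0.01, t = 163
lambda * t = 1.63
exp(-1.63) = 0.1959
F(t) = 1 - 0.1959
F(t) = 0.8041

0.8041


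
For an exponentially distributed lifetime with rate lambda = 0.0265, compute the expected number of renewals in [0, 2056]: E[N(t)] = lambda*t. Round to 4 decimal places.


lambda = 0.0265
t = 2056
E[N(t)] = lambda * t
E[N(t)] = 0.0265 * 2056
E[N(t)] = 54.484

54.484


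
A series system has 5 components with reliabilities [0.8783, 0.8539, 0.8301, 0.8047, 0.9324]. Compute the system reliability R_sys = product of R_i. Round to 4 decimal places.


Components: [0.8783, 0.8539, 0.8301, 0.8047, 0.9324]
After component 1 (R=0.8783): product = 0.8783
After component 2 (R=0.8539): product = 0.75
After component 3 (R=0.8301): product = 0.6226
After component 4 (R=0.8047): product = 0.501
After component 5 (R=0.9324): product = 0.4671
R_sys = 0.4671

0.4671


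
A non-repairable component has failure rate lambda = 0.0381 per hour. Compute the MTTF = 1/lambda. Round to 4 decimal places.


lambda = 0.0381
MTTF = 1 / 0.0381
MTTF = 26.2467

26.2467


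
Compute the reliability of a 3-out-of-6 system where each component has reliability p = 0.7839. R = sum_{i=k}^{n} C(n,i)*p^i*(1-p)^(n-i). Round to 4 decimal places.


k = 3, n = 6, p = 0.7839
i=3: C(6,3)=20 * 0.7839^3 * 0.2161^3 = 0.0972
i=4: C(6,4)=15 * 0.7839^4 * 0.2161^2 = 0.2645
i=5: C(6,5)=6 * 0.7839^5 * 0.2161^1 = 0.3838
i=6: C(6,6)=1 * 0.7839^6 * 0.2161^0 = 0.232
R = sum of terms = 0.9776

0.9776


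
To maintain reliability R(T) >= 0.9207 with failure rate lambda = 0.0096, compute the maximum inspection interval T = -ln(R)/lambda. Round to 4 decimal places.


R_target = 0.9207
lambda = 0.0096
-ln(0.9207) = 0.0826
T = 0.0826 / 0.0096
T = 8.6064

8.6064


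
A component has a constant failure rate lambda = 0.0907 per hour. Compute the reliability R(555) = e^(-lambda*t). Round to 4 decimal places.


lambda = 0.0907
t = 555
lambda * t = 50.3385
R(t) = e^(-50.3385)
R(t) = 0.0

0.0


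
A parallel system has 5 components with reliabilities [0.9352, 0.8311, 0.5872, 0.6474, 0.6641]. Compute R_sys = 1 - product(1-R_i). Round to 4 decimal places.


Components: [0.9352, 0.8311, 0.5872, 0.6474, 0.6641]
(1 - 0.9352) = 0.0648, running product = 0.0648
(1 - 0.8311) = 0.1689, running product = 0.0109
(1 - 0.5872) = 0.4128, running product = 0.0045
(1 - 0.6474) = 0.3526, running product = 0.0016
(1 - 0.6641) = 0.3359, running product = 0.0005
Product of (1-R_i) = 0.0005
R_sys = 1 - 0.0005 = 0.9995

0.9995


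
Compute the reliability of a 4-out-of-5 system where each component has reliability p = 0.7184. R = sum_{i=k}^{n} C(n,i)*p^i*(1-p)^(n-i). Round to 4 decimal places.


k = 4, n = 5, p = 0.7184
i=4: C(5,4)=5 * 0.7184^4 * 0.2816^1 = 0.375
i=5: C(5,5)=1 * 0.7184^5 * 0.2816^0 = 0.1914
R = sum of terms = 0.5664

0.5664


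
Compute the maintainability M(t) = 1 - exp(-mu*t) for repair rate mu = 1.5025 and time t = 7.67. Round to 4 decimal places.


mu = 1.5025, t = 7.67
mu * t = 1.5025 * 7.67 = 11.5242
exp(-11.5242) = 0.0
M(t) = 1 - 0.0
M(t) = 1.0

1.0


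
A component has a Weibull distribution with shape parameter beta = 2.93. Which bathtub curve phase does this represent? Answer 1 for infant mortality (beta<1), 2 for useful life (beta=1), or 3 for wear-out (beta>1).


beta = 2.93
Compare beta to 1:
beta < 1 => infant mortality (phase 1)
beta = 1 => useful life (phase 2)
beta > 1 => wear-out (phase 3)
Since beta = 2.93, this is wear-out (increasing failure rate)
Phase = 3

3


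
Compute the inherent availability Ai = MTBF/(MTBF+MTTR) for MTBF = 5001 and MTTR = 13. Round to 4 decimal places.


MTBF = 5001
MTTR = 13
MTBF + MTTR = 5014
Ai = 5001 / 5014
Ai = 0.9974

0.9974


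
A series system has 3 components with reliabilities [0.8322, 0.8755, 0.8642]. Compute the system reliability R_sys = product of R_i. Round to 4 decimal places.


Components: [0.8322, 0.8755, 0.8642]
After component 1 (R=0.8322): product = 0.8322
After component 2 (R=0.8755): product = 0.7286
After component 3 (R=0.8642): product = 0.6296
R_sys = 0.6296

0.6296


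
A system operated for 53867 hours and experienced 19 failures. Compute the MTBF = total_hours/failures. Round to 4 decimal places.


total_hours = 53867
failures = 19
MTBF = 53867 / 19
MTBF = 2835.1053

2835.1053


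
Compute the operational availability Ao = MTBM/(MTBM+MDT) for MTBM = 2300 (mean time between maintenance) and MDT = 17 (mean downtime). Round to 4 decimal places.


MTBM = 2300
MDT = 17
MTBM + MDT = 2317
Ao = 2300 / 2317
Ao = 0.9927

0.9927


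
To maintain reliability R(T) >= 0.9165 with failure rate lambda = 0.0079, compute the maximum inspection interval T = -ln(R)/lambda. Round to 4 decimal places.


R_target = 0.9165
lambda = 0.0079
-ln(0.9165) = 0.0872
T = 0.0872 / 0.0079
T = 11.0371

11.0371


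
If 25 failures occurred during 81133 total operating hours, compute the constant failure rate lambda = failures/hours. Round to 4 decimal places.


failures = 25
total_hours = 81133
lambda = 25 / 81133
lambda = 0.0003

0.0003


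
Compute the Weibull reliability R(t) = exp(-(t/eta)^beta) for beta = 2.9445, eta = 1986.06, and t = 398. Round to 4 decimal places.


beta = 2.9445, eta = 1986.06, t = 398
t/eta = 398 / 1986.06 = 0.2004
(t/eta)^beta = 0.2004^2.9445 = 0.0088
R(t) = exp(-0.0088)
R(t) = 0.9912

0.9912


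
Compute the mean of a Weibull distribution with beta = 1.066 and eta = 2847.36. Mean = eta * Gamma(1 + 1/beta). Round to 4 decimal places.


beta = 1.066, eta = 2847.36
1/beta = 0.9381
1 + 1/beta = 1.9381
Gamma(1.9381) = 0.9754
Mean = 2847.36 * 0.9754
Mean = 2777.2702

2777.2702


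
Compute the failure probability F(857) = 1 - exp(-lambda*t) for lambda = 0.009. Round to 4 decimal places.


lambda = 0.009, t = 857
lambda * t = 7.713
exp(-7.713) = 0.0004
F(t) = 1 - 0.0004
F(t) = 0.9996

0.9996


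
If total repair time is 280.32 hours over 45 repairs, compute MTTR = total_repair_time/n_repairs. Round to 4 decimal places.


total_repair_time = 280.32
n_repairs = 45
MTTR = 280.32 / 45
MTTR = 6.2293

6.2293


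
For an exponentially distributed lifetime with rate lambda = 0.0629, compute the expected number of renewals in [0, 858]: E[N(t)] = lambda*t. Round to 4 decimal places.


lambda = 0.0629
t = 858
E[N(t)] = lambda * t
E[N(t)] = 0.0629 * 858
E[N(t)] = 53.9682

53.9682


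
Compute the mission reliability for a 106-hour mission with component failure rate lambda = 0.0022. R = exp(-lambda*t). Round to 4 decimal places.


lambda = 0.0022
mission_time = 106
lambda * t = 0.0022 * 106 = 0.2332
R = exp(-0.2332)
R = 0.792

0.792


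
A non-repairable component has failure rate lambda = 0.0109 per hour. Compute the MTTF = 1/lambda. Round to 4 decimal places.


lambda = 0.0109
MTTF = 1 / 0.0109
MTTF = 91.7431

91.7431


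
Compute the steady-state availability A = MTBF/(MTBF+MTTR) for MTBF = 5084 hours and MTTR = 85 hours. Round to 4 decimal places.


MTBF = 5084
MTTR = 85
MTBF + MTTR = 5169
A = 5084 / 5169
A = 0.9836

0.9836


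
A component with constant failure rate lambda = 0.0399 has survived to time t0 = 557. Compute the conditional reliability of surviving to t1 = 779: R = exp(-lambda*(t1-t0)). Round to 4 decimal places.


lambda = 0.0399
t0 = 557, t1 = 779
t1 - t0 = 222
lambda * (t1-t0) = 0.0399 * 222 = 8.8578
R = exp(-8.8578)
R = 0.0001

0.0001


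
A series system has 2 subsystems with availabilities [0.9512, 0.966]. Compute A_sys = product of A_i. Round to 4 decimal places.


Subsystems: [0.9512, 0.966]
After subsystem 1 (A=0.9512): product = 0.9512
After subsystem 2 (A=0.966): product = 0.9189
A_sys = 0.9189

0.9189


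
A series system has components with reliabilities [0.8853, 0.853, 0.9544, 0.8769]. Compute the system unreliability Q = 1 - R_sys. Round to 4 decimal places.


Components: [0.8853, 0.853, 0.9544, 0.8769]
After component 1: product = 0.8853
After component 2: product = 0.7552
After component 3: product = 0.7207
After component 4: product = 0.632
R_sys = 0.632
Q = 1 - 0.632 = 0.368

0.368


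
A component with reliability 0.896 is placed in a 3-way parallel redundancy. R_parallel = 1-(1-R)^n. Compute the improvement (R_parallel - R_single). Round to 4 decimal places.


R_single = 0.896, n = 3
1 - R_single = 0.104
(1 - R_single)^n = 0.104^3 = 0.0011
R_parallel = 1 - 0.0011 = 0.9989
Improvement = 0.9989 - 0.896
Improvement = 0.1029

0.1029


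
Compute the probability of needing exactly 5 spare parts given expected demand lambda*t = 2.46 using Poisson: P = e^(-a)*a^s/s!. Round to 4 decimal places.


a = 2.46, s = 5
e^(-a) = e^(-2.46) = 0.0854
a^s = 2.46^5 = 90.0898
s! = 120
P = 0.0854 * 90.0898 / 120
P = 0.0641

0.0641


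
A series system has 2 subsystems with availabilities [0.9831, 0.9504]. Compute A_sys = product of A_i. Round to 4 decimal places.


Subsystems: [0.9831, 0.9504]
After subsystem 1 (A=0.9831): product = 0.9831
After subsystem 2 (A=0.9504): product = 0.9343
A_sys = 0.9343

0.9343


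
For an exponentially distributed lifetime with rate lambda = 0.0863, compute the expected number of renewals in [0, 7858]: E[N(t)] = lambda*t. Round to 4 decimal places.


lambda = 0.0863
t = 7858
E[N(t)] = lambda * t
E[N(t)] = 0.0863 * 7858
E[N(t)] = 678.1454

678.1454


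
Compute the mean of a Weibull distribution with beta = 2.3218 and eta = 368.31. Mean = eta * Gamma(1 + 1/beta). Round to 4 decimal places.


beta = 2.3218, eta = 368.31
1/beta = 0.4307
1 + 1/beta = 1.4307
Gamma(1.4307) = 0.886
Mean = 368.31 * 0.886
Mean = 326.329

326.329


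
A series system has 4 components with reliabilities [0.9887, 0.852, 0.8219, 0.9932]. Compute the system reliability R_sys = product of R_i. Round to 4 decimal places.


Components: [0.9887, 0.852, 0.8219, 0.9932]
After component 1 (R=0.9887): product = 0.9887
After component 2 (R=0.852): product = 0.8424
After component 3 (R=0.8219): product = 0.6923
After component 4 (R=0.9932): product = 0.6876
R_sys = 0.6876

0.6876


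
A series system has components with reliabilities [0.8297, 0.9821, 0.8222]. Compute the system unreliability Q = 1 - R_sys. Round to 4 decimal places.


Components: [0.8297, 0.9821, 0.8222]
After component 1: product = 0.8297
After component 2: product = 0.8148
After component 3: product = 0.67
R_sys = 0.67
Q = 1 - 0.67 = 0.33

0.33


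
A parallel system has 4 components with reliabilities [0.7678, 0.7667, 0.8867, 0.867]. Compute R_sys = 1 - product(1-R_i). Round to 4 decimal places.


Components: [0.7678, 0.7667, 0.8867, 0.867]
(1 - 0.7678) = 0.2322, running product = 0.2322
(1 - 0.7667) = 0.2333, running product = 0.0542
(1 - 0.8867) = 0.1133, running product = 0.0061
(1 - 0.867) = 0.133, running product = 0.0008
Product of (1-R_i) = 0.0008
R_sys = 1 - 0.0008 = 0.9992

0.9992


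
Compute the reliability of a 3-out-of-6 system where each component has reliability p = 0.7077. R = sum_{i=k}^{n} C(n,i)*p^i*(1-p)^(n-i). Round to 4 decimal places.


k = 3, n = 6, p = 0.7077
i=3: C(6,3)=20 * 0.7077^3 * 0.2923^3 = 0.177
i=4: C(6,4)=15 * 0.7077^4 * 0.2923^2 = 0.3215
i=5: C(6,5)=6 * 0.7077^5 * 0.2923^1 = 0.3113
i=6: C(6,6)=1 * 0.7077^6 * 0.2923^0 = 0.1256
R = sum of terms = 0.9355

0.9355


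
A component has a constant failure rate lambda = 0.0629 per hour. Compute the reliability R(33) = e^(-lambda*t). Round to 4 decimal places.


lambda = 0.0629
t = 33
lambda * t = 2.0757
R(t) = e^(-2.0757)
R(t) = 0.1255

0.1255


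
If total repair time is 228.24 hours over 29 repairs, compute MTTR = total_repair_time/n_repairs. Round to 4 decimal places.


total_repair_time = 228.24
n_repairs = 29
MTTR = 228.24 / 29
MTTR = 7.8703

7.8703


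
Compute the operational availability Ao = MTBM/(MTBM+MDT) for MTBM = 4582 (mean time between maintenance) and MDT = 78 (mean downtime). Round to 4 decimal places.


MTBM = 4582
MDT = 78
MTBM + MDT = 4660
Ao = 4582 / 4660
Ao = 0.9833

0.9833


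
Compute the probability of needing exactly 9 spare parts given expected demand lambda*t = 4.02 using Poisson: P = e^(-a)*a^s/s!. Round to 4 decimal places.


a = 4.02, s = 9
e^(-a) = e^(-4.02) = 0.018
a^s = 4.02^9 = 274179.1829
s! = 362880
P = 0.018 * 274179.1829 / 362880
P = 0.0136

0.0136


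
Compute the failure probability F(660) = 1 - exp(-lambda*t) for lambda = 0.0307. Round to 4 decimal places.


lambda = 0.0307, t = 660
lambda * t = 20.262
exp(-20.262) = 0.0
F(t) = 1 - 0.0
F(t) = 1.0

1.0


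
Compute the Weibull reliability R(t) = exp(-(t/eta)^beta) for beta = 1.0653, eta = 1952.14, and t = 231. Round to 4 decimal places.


beta = 1.0653, eta = 1952.14, t = 231
t/eta = 231 / 1952.14 = 0.1183
(t/eta)^beta = 0.1183^1.0653 = 0.1029
R(t) = exp(-0.1029)
R(t) = 0.9022

0.9022


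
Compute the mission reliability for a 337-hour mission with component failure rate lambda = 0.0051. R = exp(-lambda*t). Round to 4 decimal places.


lambda = 0.0051
mission_time = 337
lambda * t = 0.0051 * 337 = 1.7187
R = exp(-1.7187)
R = 0.1793

0.1793


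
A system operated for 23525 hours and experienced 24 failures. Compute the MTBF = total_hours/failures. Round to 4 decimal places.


total_hours = 23525
failures = 24
MTBF = 23525 / 24
MTBF = 980.2083

980.2083


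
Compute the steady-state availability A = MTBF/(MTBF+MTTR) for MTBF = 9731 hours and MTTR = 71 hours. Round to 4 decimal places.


MTBF = 9731
MTTR = 71
MTBF + MTTR = 9802
A = 9731 / 9802
A = 0.9928

0.9928


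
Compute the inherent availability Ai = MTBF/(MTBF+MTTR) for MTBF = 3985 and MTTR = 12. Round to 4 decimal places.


MTBF = 3985
MTTR = 12
MTBF + MTTR = 3997
Ai = 3985 / 3997
Ai = 0.997

0.997


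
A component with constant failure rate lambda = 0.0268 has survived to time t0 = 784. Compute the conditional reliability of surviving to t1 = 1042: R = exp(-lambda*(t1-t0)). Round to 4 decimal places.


lambda = 0.0268
t0 = 784, t1 = 1042
t1 - t0 = 258
lambda * (t1-t0) = 0.0268 * 258 = 6.9144
R = exp(-6.9144)
R = 0.001

0.001


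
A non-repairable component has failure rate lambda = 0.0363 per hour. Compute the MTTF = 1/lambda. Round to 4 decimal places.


lambda = 0.0363
MTTF = 1 / 0.0363
MTTF = 27.5482

27.5482


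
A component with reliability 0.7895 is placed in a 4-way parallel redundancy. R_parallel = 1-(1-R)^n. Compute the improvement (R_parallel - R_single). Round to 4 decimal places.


R_single = 0.7895, n = 4
1 - R_single = 0.2105
(1 - R_single)^n = 0.2105^4 = 0.002
R_parallel = 1 - 0.002 = 0.998
Improvement = 0.998 - 0.7895
Improvement = 0.2085

0.2085


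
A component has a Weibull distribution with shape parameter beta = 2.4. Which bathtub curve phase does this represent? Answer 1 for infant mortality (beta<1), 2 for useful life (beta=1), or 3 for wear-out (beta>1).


beta = 2.4
Compare beta to 1:
beta < 1 => infant mortality (phase 1)
beta = 1 => useful life (phase 2)
beta > 1 => wear-out (phase 3)
Since beta = 2.4, this is wear-out (increasing failure rate)
Phase = 3

3


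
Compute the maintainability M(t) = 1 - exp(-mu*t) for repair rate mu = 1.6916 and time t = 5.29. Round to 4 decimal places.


mu = 1.6916, t = 5.29
mu * t = 1.6916 * 5.29 = 8.9486
exp(-8.9486) = 0.0001
M(t) = 1 - 0.0001
M(t) = 0.9999

0.9999


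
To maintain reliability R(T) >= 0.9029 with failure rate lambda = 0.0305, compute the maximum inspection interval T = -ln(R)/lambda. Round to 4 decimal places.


R_target = 0.9029
lambda = 0.0305
-ln(0.9029) = 0.1021
T = 0.1021 / 0.0305
T = 3.349

3.349


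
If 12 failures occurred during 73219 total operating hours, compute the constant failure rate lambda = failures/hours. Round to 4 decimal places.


failures = 12
total_hours = 73219
lambda = 12 / 73219
lambda = 0.0002

0.0002


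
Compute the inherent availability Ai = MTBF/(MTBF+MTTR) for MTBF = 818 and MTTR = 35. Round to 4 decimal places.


MTBF = 818
MTTR = 35
MTBF + MTTR = 853
Ai = 818 / 853
Ai = 0.959

0.959


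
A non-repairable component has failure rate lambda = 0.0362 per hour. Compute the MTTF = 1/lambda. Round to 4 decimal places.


lambda = 0.0362
MTTF = 1 / 0.0362
MTTF = 27.6243

27.6243


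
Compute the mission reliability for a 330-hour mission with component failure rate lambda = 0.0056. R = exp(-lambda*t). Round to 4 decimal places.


lambda = 0.0056
mission_time = 330
lambda * t = 0.0056 * 330 = 1.848
R = exp(-1.848)
R = 0.1576

0.1576


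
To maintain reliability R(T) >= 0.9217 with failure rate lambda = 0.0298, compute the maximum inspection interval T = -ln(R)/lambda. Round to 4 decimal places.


R_target = 0.9217
lambda = 0.0298
-ln(0.9217) = 0.0815
T = 0.0815 / 0.0298
T = 2.7361

2.7361


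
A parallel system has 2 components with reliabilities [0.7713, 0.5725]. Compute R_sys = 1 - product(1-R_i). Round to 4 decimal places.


Components: [0.7713, 0.5725]
(1 - 0.7713) = 0.2287, running product = 0.2287
(1 - 0.5725) = 0.4275, running product = 0.0978
Product of (1-R_i) = 0.0978
R_sys = 1 - 0.0978 = 0.9022

0.9022


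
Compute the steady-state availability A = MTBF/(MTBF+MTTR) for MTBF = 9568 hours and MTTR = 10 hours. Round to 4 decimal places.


MTBF = 9568
MTTR = 10
MTBF + MTTR = 9578
A = 9568 / 9578
A = 0.999

0.999


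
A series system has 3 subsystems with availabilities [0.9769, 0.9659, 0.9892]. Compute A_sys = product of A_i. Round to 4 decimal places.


Subsystems: [0.9769, 0.9659, 0.9892]
After subsystem 1 (A=0.9769): product = 0.9769
After subsystem 2 (A=0.9659): product = 0.9436
After subsystem 3 (A=0.9892): product = 0.9334
A_sys = 0.9334

0.9334


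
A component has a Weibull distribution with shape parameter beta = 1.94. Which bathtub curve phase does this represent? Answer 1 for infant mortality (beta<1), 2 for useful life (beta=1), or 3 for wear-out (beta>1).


beta = 1.94
Compare beta to 1:
beta < 1 => infant mortality (phase 1)
beta = 1 => useful life (phase 2)
beta > 1 => wear-out (phase 3)
Since beta = 1.94, this is wear-out (increasing failure rate)
Phase = 3

3


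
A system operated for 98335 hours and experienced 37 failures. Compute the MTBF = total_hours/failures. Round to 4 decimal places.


total_hours = 98335
failures = 37
MTBF = 98335 / 37
MTBF = 2657.7027

2657.7027


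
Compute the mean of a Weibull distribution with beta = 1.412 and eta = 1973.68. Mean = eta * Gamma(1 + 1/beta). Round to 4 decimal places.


beta = 1.412, eta = 1973.68
1/beta = 0.7082
1 + 1/beta = 1.7082
Gamma(1.7082) = 0.9102
Mean = 1973.68 * 0.9102
Mean = 1796.4853

1796.4853


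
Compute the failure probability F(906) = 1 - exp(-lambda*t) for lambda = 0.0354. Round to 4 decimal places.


lambda = 0.0354, t = 906
lambda * t = 32.0724
exp(-32.0724) = 0.0
F(t) = 1 - 0.0
F(t) = 1.0

1.0


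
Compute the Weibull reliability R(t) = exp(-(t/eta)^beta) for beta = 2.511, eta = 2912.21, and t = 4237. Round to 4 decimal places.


beta = 2.511, eta = 2912.21, t = 4237
t/eta = 4237 / 2912.21 = 1.4549
(t/eta)^beta = 1.4549^2.511 = 2.5638
R(t) = exp(-2.5638)
R(t) = 0.077

0.077


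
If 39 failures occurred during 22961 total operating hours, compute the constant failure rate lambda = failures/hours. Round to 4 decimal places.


failures = 39
total_hours = 22961
lambda = 39 / 22961
lambda = 0.0017

0.0017
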